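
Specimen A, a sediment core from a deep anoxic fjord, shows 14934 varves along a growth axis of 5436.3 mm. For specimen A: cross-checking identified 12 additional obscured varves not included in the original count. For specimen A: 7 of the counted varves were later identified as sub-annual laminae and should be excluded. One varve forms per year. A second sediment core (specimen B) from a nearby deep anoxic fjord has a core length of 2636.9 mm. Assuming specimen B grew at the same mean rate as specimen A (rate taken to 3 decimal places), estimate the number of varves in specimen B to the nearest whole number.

7244 varves

Specimen A: correcting the raw count gives 14934 − 7 + 12 = 14939 true varves.
A: 5436.3 mm over 14939 years gives 5436.3 / 14939 ≈ 0.364 mm/yr.
For B, 2636.9 / 0.364 = 7244.23 years ≈ 7244 varves.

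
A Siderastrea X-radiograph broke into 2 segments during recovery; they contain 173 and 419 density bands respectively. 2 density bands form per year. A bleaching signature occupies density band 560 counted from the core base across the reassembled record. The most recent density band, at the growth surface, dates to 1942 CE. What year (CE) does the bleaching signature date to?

1926 CE

Total density bands = 173 + 419 = 592.
592 − 560 = 32 density bands lie beyond the bleaching signature toward the growth surface.
Dividing by 2 density bands per year: 32 / 2 = 16 years.
1942 − 16 = 1926 CE.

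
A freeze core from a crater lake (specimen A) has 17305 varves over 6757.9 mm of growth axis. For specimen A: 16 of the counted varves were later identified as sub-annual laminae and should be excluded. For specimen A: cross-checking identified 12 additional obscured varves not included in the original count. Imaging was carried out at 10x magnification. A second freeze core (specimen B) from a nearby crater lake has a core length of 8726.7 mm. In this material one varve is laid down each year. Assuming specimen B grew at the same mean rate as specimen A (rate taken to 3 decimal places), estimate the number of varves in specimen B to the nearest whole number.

22319 varves

Specimen A: true varve count = 17305 − 16 + 12 = 17301.
A: Mean rate = 6757.9 mm / 17301 years ≈ 0.391 mm/year.
Specimen B: 8726.7 mm / 0.391 mm per year = 22318.93 years ≈ 22319 varves.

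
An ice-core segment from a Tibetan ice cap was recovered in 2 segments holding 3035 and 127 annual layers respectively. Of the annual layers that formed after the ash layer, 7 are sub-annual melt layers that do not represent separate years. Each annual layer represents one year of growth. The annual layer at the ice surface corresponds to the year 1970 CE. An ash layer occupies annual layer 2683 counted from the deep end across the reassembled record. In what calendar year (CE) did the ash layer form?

1498 CE

Total annual layers = 3035 + 127 = 3162.
3162 − 2683 = 479 annual layers lie beyond the ash layer toward the ice surface.
Excluding 7 false annual layers: 479 − 7 = 472.
Counting back 472 years from 1970 CE places the ash layer in 1970 − 472 = 1498 CE.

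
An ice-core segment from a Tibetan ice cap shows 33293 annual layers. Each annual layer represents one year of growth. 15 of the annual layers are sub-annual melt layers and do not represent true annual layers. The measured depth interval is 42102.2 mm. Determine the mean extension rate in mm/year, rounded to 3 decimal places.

After corrections the count is 33293 − 15 = 33278 annual layers.
Mean rate = 42102.2 mm / 33278 years ≈ 1.265 mm/year.

1.265 mm/year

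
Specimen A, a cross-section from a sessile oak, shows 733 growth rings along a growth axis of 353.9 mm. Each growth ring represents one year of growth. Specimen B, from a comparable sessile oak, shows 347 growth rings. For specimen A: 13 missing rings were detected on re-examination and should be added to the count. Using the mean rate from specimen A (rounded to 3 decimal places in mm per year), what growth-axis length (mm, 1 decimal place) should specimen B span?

164.5 mm

Specimen A: true growth ring count = 733 + 13 = 746.
A: Mean rate = 353.9 mm / 746 years ≈ 0.474 mm/yr.
For B, 0.474 mm/year × 347 years = 164.5 mm.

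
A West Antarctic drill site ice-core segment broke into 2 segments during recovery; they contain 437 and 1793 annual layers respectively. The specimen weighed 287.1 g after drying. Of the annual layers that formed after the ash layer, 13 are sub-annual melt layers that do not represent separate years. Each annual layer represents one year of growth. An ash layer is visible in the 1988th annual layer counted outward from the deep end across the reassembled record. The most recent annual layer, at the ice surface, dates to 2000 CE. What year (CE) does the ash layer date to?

1771 CE

Total annual layers = 437 + 1793 = 2230.
Between annual layer 1988 and the ice surface there are 2230 − 1988 = 242 annual layers.
242 − 13 false = 229 true annual layers after the ash layer.
Counting back 229 years from 2000 CE places the ash layer in 2000 − 229 = 1771 CE.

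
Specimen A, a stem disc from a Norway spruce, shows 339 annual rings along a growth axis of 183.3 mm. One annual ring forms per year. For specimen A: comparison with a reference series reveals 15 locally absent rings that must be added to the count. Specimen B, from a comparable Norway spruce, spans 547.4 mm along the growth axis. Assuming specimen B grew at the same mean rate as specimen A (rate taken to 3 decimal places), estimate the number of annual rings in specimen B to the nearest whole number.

1057 annual rings

Specimen A: after corrections the count is 339 + 15 = 354 annual rings.
A: 183.3 mm over 354 years gives 183.3 / 354 ≈ 0.518 mm per year.
B spans 547.4 / 0.518 = 1056.76 years ≈ 1057 annual rings.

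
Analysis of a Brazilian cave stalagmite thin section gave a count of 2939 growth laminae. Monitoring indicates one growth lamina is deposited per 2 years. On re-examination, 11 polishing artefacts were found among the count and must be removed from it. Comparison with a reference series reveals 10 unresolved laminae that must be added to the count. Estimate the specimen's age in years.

After corrections the count is 2939 − 11 + 10 = 2938 growth laminae.
Multiplying by 2 years per growth lamina: 2938 × 2 = 5876 years.

5876 years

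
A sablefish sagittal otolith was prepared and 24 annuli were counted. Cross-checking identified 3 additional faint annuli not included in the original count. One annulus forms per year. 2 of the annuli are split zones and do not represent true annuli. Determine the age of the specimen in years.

25 years

Correcting the raw count gives 24 − 2 + 3 = 25 true annuli.
One annulus per year makes the duration 25 years.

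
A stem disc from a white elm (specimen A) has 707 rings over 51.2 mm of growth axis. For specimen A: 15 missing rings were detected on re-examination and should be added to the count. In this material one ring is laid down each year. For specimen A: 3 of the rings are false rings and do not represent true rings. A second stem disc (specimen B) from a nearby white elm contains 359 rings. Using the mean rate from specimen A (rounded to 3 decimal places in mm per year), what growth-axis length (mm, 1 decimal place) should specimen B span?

Specimen A: correcting the raw count gives 707 − 3 + 15 = 719 true rings.
A: Extension rate ≈ 51.2 / 719 = 0.071 mm per year.
B's length ≈ 0.071 × 359 = 25.5 mm.

25.5 mm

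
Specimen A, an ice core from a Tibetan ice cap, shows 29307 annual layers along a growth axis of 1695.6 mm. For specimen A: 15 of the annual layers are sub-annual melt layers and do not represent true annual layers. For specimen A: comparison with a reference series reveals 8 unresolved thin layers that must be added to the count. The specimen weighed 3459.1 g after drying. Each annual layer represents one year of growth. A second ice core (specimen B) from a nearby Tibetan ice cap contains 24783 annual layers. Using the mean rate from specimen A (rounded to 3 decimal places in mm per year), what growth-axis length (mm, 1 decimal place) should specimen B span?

1437.4 mm

Specimen A: true annual layer count = 29307 − 15 + 8 = 29300.
A: 1695.6 mm over 29300 years gives 1695.6 / 29300 ≈ 0.058 mm per year.
Length of B = 0.058 × 24783 = 1437.4 mm.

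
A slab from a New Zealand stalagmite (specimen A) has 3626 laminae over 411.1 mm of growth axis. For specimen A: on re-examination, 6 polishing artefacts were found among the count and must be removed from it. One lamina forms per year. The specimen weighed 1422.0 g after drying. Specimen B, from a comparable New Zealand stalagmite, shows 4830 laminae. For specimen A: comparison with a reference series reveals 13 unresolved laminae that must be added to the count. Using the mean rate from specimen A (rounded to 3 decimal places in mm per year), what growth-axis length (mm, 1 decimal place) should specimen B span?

545.8 mm

Specimen A: correcting the raw count gives 3626 − 6 + 13 = 3633 true laminae.
A: Mean rate = 411.1 mm / 3633 years ≈ 0.113 mm/yr.
For B, 0.113 mm/year × 4830 years = 545.8 mm.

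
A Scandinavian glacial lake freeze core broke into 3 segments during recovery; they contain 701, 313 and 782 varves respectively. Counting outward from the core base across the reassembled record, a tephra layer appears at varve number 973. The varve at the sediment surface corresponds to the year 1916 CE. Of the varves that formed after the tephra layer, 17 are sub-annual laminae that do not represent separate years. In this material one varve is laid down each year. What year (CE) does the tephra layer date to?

Total varves = 701 + 313 + 782 = 1796.
Between varve 973 and the sediment surface there are 1796 − 973 = 823 varves.
Excluding 17 false varves: 823 − 17 = 806.
1916 − 806 = 1110 CE.

1110 CE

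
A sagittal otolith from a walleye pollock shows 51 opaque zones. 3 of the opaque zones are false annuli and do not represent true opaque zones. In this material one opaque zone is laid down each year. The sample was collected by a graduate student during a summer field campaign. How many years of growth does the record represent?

48 yr

After corrections the count is 51 − 3 = 48 opaque zones.
At one opaque zone per year, that is 48 years.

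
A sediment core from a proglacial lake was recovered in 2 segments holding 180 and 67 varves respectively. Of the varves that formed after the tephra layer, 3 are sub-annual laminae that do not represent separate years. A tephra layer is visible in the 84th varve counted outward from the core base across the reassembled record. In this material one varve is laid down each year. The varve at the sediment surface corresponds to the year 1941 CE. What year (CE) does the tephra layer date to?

Total varves = 180 + 67 = 247.
Between varve 84 and the sediment surface there are 247 − 84 = 163 varves.
Removing the 3 false varves leaves 163 − 3 = 160 true varves beyond the tephra layer.
1941 − 160 = 1781 CE.

1781 CE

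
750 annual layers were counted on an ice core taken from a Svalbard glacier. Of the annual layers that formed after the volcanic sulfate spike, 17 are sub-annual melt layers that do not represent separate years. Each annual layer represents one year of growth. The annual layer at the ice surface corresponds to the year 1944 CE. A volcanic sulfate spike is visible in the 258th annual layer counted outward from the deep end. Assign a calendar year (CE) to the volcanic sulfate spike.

1469 CE

Between annual layer 258 and the ice surface there are 750 − 258 = 492 annual layers.
Removing the 17 false annual layers leaves 492 − 17 = 475 true annual layers beyond the volcanic sulfate spike.
The annual layer at the ice surface is 1944 CE, so the volcanic sulfate spike dates to 1944 − 475 = 1469 CE.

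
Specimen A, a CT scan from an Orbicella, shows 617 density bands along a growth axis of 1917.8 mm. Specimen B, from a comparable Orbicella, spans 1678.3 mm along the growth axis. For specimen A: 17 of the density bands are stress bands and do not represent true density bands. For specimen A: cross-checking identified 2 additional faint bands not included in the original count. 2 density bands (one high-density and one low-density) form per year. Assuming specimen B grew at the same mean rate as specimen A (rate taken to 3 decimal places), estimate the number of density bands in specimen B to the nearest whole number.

527 density bands

Specimen A: true density band count = 617 − 17 + 2 = 602.
Specimen A: dividing by 2 density bands per year: 602 / 2 = 301 years.
A: Mean rate = 1917.8 mm / 301 years ≈ 6.371 mm/yr.
Specimen B: 1678.3 mm / 6.371 mm per year = 263.43 years; at 2 density bands per year that is 263.43 × 2 ≈ 527 density bands.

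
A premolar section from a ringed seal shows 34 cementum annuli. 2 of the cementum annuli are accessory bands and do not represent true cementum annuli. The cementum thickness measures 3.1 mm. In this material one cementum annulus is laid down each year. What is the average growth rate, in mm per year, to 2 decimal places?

True cementum annulus count = 34 − 2 = 32.
3.1 mm over 32 years gives 3.1 / 32 ≈ 0.10 mm per year.

0.10 mm per year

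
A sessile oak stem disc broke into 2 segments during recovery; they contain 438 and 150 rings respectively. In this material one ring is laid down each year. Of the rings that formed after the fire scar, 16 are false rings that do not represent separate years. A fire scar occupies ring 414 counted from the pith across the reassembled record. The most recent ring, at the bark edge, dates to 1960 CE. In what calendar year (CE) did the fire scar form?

1802 CE

Total rings = 438 + 150 = 588.
588 − 414 = 174 rings lie beyond the fire scar toward the bark edge.
Excluding 16 false rings: 174 − 16 = 158.
The ring at the bark edge is 1960 CE, so the fire scar dates to 1960 − 158 = 1802 CE.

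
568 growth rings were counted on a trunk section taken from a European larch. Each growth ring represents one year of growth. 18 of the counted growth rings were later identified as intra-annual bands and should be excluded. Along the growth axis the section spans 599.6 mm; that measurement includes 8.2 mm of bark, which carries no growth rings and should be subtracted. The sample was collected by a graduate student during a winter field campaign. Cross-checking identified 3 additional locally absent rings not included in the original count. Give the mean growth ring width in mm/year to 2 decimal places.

1.07 mm/year

After corrections the count is 568 − 18 + 3 = 553 growth rings.
The growth record spans 599.6 − 8.2 = 591.4 mm.
591.4 mm over 553 years gives 591.4 / 553 ≈ 1.07 mm/year.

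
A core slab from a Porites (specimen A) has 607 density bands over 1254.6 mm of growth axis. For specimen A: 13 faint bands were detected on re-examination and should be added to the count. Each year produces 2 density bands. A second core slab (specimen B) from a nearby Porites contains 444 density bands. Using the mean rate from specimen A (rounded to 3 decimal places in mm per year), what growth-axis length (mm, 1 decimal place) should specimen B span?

898.4 mm

Specimen A: after corrections the count is 607 + 13 = 620 density bands.
Specimen A: dividing by 2 density bands per year: 620 / 2 = 310 years.
A: Mean rate = 1254.6 mm / 310 years ≈ 4.047 mm per year.
Specimen B: 444 density bands at 2 per year is 444 / 2 = 222 years. B's length ≈ 4.047 × 222 = 898.4 mm.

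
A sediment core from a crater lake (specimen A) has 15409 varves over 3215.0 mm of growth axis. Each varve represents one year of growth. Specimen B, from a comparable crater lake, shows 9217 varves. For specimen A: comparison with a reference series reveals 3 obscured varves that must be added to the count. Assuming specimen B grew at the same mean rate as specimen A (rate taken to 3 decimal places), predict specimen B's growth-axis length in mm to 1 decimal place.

1926.4 mm

Specimen A: after corrections the count is 15409 + 3 = 15412 varves.
A: 3215.0 mm over 15412 years gives 3215.0 / 15412 ≈ 0.209 mm/yr.
Length of B = 0.209 × 9217 = 1926.4 mm.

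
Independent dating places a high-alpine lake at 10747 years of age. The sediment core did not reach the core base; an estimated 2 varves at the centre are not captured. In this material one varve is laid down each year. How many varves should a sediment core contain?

10745 varves

At one varve per year, 10747 years correspond to 10747 varves.
10747 − 2 missed = 10745 varves expected in the prepared section.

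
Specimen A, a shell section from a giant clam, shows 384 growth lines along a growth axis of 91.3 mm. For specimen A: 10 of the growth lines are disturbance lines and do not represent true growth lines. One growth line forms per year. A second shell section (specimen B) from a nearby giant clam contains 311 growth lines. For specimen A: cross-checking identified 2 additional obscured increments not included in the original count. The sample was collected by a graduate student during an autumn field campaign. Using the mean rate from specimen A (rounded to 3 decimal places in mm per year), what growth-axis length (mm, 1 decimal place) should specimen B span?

75.6 mm

Specimen A: adjusted count: 384 − 10 + 2 = 376 growth lines.
A: Mean rate = 91.3 mm / 376 years ≈ 0.243 mm/yr.
For B, 0.243 mm/year × 311 years = 75.6 mm.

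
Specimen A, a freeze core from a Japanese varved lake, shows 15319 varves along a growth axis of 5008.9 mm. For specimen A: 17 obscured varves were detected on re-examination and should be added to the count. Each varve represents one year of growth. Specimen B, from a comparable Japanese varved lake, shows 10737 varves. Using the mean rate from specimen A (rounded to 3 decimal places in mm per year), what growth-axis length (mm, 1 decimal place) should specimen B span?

Specimen A: adjusted count: 15319 + 17 = 15336 varves.
A: Mean rate = 5008.9 mm / 15336 years ≈ 0.327 mm/year.
For B, 0.327 mm/year × 10737 years = 3511.0 mm.

3511.0 mm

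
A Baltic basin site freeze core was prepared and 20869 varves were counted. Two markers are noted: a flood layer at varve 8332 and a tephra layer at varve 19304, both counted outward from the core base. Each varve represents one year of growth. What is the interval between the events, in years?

10972 years

The two markers are separated by 19304 − 8332 = 10972 varves.
One varve per year makes the interval 10972 years.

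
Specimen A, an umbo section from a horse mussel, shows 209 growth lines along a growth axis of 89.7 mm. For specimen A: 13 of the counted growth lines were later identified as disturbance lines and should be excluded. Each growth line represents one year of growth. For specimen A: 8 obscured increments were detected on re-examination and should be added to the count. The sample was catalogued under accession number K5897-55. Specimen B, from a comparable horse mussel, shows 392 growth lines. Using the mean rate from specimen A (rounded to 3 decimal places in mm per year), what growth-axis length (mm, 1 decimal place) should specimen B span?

172.5 mm

Specimen A: correcting the raw count gives 209 − 13 + 8 = 204 true growth lines.
A: 89.7 mm over 204 years gives 89.7 / 204 ≈ 0.440 mm per year.
For B, 0.440 mm/year × 392 years = 172.5 mm.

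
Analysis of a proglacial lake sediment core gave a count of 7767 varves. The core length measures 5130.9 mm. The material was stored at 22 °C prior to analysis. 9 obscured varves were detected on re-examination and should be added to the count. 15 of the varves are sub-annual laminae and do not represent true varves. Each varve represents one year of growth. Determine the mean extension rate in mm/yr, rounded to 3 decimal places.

0.661 mm/yr

Correcting the raw count gives 7767 − 15 + 9 = 7761 true varves.
5130.9 mm over 7761 years gives 5130.9 / 7761 ≈ 0.661 mm/yr.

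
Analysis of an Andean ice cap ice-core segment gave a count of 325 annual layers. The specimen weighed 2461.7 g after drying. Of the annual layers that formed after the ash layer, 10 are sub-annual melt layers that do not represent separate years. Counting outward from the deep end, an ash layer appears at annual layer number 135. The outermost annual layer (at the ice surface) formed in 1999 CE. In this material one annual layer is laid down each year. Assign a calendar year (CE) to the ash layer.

1819 CE

325 − 135 = 190 annual layers lie beyond the ash layer toward the ice surface.
Excluding 10 false annual layers: 190 − 10 = 180.
The annual layer at the ice surface is 1999 CE, so the ash layer dates to 1999 − 180 = 1819 CE.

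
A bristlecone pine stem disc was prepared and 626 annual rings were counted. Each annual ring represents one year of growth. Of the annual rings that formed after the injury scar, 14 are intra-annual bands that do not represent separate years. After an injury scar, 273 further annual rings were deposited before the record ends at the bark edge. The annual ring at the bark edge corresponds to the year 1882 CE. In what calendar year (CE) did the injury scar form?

1623 CE

273 annual rings formed after the injury scar.
273 − 14 false = 259 true annual rings after the injury scar.
Counting back 259 years from 1882 CE places the injury scar in 1882 − 259 = 1623 CE.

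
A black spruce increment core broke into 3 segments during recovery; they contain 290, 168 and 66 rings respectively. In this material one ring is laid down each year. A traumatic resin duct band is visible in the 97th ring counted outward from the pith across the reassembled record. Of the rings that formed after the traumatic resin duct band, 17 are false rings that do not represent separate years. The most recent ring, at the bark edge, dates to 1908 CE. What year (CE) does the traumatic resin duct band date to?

Total rings = 290 + 168 + 66 = 524.
524 − 97 = 427 rings lie beyond the traumatic resin duct band toward the bark edge.
Excluding 17 false rings: 427 − 17 = 410.
1908 − 410 = 1498 CE.

1498 CE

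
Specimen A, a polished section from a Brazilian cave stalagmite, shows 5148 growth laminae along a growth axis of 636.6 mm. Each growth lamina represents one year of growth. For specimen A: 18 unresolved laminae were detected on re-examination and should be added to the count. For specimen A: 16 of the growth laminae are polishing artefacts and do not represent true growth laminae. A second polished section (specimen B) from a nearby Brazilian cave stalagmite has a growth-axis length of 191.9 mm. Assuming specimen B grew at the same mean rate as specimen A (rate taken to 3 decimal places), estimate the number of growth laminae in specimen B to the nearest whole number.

Specimen A: adjusted count: 5148 − 16 + 18 = 5150 growth laminae.
A: Mean rate = 636.6 mm / 5150 years ≈ 0.124 mm/year.
For B, 191.9 / 0.124 = 1547.58 years ≈ 1548 growth laminae.

1548 growth laminae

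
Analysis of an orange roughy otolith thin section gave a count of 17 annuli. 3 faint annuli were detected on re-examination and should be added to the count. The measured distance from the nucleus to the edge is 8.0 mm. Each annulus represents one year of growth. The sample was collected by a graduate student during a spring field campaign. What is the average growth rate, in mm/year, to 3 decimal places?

After corrections the count is 17 + 3 = 20 annuli.
Mean rate = 8.0 mm / 20 years ≈ 0.400 mm/year.

0.400 mm/year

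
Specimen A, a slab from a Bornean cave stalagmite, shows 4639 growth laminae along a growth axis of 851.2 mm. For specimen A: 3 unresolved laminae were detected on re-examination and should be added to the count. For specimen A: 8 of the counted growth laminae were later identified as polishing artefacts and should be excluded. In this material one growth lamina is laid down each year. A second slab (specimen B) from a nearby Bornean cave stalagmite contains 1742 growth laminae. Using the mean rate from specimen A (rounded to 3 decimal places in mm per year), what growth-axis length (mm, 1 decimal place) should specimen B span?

Specimen A: adjusted count: 4639 − 8 + 3 = 4634 growth laminae.
A: 851.2 mm over 4634 years gives 851.2 / 4634 ≈ 0.184 mm/yr.
Length of B = 0.184 × 1742 = 320.5 mm.

320.5 mm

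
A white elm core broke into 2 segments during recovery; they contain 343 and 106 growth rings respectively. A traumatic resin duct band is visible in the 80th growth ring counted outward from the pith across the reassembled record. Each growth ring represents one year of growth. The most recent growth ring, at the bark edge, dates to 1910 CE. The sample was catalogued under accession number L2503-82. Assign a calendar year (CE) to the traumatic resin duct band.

1541 CE

Total growth rings = 343 + 106 = 449.
The traumatic resin duct band sits at growth ring 80 from the pith, so 449 − 80 = 369 growth rings formed after it.
Counting back 369 years from 1910 CE places the traumatic resin duct band in 1910 − 369 = 1541 CE.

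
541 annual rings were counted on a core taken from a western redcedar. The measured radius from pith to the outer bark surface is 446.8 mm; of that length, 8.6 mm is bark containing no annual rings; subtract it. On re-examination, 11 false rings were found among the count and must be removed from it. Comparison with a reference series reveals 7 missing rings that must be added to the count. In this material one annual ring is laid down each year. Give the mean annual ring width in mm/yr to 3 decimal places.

0.816 mm/yr

True annual ring count = 541 − 11 + 7 = 537.
Net length = 446.8 − 8.6 = 438.2 mm.
Extension rate ≈ 438.2 / 537 = 0.816 mm/yr.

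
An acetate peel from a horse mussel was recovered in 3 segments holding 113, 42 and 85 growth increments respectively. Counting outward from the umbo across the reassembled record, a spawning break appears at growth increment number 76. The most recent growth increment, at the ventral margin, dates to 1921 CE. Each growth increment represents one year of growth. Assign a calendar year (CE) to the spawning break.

1757 CE

Total growth increments = 113 + 42 + 85 = 240.
Between growth increment 76 and the ventral margin there are 240 − 76 = 164 growth increments.
1921 − 164 = 1757 CE.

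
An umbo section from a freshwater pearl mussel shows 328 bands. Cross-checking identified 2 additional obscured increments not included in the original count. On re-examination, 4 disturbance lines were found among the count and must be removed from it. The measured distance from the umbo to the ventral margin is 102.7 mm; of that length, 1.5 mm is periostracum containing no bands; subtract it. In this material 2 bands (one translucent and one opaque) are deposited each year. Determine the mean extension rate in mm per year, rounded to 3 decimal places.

0.621 mm per year

Adjusted count: 328 − 4 + 2 = 326 bands.
With 2 bands per year, 326 / 2 = 163 years.
Removing the 1.5 mm offcut leaves 102.7 − 1.5 = 101.2 mm.
101.2 mm over 163 years gives 101.2 / 163 ≈ 0.621 mm per year.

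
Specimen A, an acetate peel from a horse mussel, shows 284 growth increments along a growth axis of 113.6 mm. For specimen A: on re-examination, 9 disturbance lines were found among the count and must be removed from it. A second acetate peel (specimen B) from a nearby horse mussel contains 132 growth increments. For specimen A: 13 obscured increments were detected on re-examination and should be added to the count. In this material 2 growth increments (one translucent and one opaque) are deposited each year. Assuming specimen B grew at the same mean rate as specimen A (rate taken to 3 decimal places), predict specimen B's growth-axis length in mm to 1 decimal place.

Specimen A: true growth increment count = 284 − 9 + 13 = 288.
Specimen A: with 2 growth increments per year, 288 / 2 = 144 years.
A: Extension rate ≈ 113.6 / 144 = 0.789 mm per year.
Specimen B: with 2 growth increments per year, 132 / 2 = 66 years. B's length ≈ 0.789 × 66 = 52.1 mm.

52.1 mm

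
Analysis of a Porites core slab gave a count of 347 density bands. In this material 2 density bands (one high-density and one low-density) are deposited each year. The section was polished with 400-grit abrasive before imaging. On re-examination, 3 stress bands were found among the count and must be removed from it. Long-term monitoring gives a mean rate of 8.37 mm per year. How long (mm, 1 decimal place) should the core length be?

1439.6 mm

Adjusted count: 347 − 3 = 344 density bands.
Dividing by 2 density bands per year: 344 / 2 = 172 years.
172 years at 8.37 mm/year gives 8.37 × 172 = 1439.6 mm.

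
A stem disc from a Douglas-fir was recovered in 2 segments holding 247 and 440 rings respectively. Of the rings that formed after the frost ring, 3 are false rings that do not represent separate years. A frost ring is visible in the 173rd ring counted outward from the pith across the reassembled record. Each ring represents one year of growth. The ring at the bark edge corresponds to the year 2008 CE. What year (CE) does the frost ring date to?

1497 CE

Total rings = 247 + 440 = 687.
Between ring 173 and the bark edge there are 687 − 173 = 514 rings.
514 − 3 false = 511 true rings after the frost ring.
The ring at the bark edge is 2008 CE, so the frost ring dates to 2008 − 511 = 1497 CE.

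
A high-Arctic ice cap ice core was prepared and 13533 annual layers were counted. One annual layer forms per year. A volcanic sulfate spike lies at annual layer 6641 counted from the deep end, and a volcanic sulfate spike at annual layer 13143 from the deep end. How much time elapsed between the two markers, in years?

Separation: 13143 − 6641 = 6502 annual layers.
At one annual layer per year, 6502 years elapsed between them.

6502 yr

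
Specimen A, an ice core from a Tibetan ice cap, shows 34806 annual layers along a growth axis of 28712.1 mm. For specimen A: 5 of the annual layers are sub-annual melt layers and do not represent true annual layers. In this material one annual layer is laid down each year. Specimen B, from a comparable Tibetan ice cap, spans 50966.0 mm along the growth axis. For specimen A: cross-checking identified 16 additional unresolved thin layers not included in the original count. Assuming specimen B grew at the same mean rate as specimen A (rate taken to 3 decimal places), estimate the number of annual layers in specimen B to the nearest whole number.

61777 annual layers

Specimen A: true annual layer count = 34806 − 5 + 16 = 34817.
A: Mean rate = 28712.1 mm / 34817 years ≈ 0.825 mm/year.
B spans 50966.0 / 0.825 = 61776.97 years ≈ 61777 annual layers.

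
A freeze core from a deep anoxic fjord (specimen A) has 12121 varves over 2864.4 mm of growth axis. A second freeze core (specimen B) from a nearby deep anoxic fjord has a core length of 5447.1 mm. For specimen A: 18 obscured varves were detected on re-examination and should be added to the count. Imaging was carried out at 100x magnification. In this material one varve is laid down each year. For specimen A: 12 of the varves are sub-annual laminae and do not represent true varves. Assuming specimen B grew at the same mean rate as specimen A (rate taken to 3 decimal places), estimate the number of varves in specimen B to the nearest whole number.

23081 varves

Specimen A: adjusted count: 12121 − 12 + 18 = 12127 varves.
A: Extension rate ≈ 2864.4 / 12127 = 0.236 mm per year.
For B, 5447.1 / 0.236 = 23080.93 years ≈ 23081 varves.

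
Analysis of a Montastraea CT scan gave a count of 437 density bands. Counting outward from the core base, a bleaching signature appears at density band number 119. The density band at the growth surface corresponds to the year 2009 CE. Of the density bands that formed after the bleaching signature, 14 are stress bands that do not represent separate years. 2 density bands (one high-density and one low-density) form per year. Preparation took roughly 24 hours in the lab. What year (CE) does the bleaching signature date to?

1857 CE

437 − 119 = 318 density bands lie beyond the bleaching signature toward the growth surface.
Excluding 14 false density bands: 318 − 14 = 304.
With 2 density bands per year, 304 / 2 = 152 years.
2009 − 152 = 1857 CE.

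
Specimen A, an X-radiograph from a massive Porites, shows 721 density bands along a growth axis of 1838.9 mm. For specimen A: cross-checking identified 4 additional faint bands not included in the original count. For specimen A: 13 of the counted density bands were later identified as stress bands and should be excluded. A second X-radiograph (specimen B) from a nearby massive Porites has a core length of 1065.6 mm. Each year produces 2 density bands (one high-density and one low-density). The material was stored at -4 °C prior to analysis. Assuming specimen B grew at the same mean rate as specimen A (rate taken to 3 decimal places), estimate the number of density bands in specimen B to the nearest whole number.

Specimen A: correcting the raw count gives 721 − 13 + 4 = 712 true density bands.
Specimen A: dividing by 2 density bands per year: 712 / 2 = 356 years.
A: Extension rate ≈ 1838.9 / 356 = 5.165 mm/yr.
For B, 1065.6 / 5.165 = 206.31 years; at 2 density bands per year that is 206.31 × 2 ≈ 413 density bands.

413 density bands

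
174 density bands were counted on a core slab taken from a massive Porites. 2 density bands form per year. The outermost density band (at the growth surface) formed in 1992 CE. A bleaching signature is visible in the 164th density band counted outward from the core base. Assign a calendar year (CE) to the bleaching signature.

174 − 164 = 10 density bands lie beyond the bleaching signature toward the growth surface.
Dividing by 2 density bands per year: 10 / 2 = 5 years.
The density band at the growth surface is 1992 CE, so the bleaching signature dates to 1992 − 5 = 1987 CE.

1987 CE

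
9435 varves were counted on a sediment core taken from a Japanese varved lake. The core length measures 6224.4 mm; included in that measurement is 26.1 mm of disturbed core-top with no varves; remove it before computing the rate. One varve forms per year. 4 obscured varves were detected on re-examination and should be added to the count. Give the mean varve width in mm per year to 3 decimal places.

0.657 mm per year

True varve count = 9435 + 4 = 9439.
The growth record spans 6224.4 − 26.1 = 6198.3 mm.
Mean rate = 6198.3 mm / 9439 years ≈ 0.657 mm per year.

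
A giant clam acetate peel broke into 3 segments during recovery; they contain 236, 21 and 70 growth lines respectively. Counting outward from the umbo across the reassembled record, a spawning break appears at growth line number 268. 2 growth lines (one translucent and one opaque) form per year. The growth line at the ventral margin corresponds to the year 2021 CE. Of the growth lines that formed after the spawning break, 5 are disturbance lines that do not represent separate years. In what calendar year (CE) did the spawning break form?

1994 CE

Total growth lines = 236 + 21 + 70 = 327.
327 − 268 = 59 growth lines lie beyond the spawning break toward the ventral margin.
Excluding 5 false growth lines: 59 − 5 = 54.
With 2 growth lines per year, 54 / 2 = 27 years.
The growth line at the ventral margin is 2021 CE, so the spawning break dates to 2021 − 27 = 1994 CE.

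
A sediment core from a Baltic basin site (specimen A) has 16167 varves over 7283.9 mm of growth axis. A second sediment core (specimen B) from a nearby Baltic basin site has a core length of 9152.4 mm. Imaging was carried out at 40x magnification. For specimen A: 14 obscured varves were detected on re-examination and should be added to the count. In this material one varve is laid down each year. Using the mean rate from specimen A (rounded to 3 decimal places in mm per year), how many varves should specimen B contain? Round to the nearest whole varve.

Specimen A: after corrections the count is 16167 + 14 = 16181 varves.
A: Extension rate ≈ 7283.9 / 16181 = 0.450 mm/year.
Specimen B: 9152.4 mm / 0.450 mm per year = 20338.67 years ≈ 20339 varves.

20339 varves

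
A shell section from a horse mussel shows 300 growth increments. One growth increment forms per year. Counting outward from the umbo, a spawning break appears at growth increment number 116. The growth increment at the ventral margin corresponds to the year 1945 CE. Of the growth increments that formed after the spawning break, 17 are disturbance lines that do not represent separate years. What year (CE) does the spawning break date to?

Between growth increment 116 and the ventral margin there are 300 − 116 = 184 growth increments.
Removing the 17 false growth increments leaves 184 − 17 = 167 true growth increments beyond the spawning break.
The growth increment at the ventral margin is 1945 CE, so the spawning break dates to 1945 − 167 = 1778 CE.

1778 CE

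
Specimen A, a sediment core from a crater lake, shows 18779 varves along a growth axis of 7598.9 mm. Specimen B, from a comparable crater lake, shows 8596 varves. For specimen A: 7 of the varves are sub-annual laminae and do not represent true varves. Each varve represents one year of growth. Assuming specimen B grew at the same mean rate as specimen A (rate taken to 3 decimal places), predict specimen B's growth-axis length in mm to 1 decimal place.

3481.4 mm

Specimen A: true varve count = 18779 − 7 = 18772.
A: Mean rate = 7598.9 mm / 18772 years ≈ 0.405 mm/year.
B's length ≈ 0.405 × 8596 = 3481.4 mm.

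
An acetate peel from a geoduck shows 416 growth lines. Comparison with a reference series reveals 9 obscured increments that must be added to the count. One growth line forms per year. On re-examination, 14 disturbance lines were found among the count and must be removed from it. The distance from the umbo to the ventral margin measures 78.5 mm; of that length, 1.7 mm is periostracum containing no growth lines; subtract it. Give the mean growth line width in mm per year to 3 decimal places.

0.187 mm per year

True growth line count = 416 − 14 + 9 = 411.
The growth record spans 78.5 − 1.7 = 76.8 mm.
76.8 mm over 411 years gives 76.8 / 411 ≈ 0.187 mm per year.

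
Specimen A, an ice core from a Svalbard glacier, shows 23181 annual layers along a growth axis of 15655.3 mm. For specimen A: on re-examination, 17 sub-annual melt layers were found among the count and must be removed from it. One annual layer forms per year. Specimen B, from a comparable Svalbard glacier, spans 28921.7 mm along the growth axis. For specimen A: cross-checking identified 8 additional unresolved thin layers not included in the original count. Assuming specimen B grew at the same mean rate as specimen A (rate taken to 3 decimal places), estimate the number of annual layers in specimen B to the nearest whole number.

42784 annual layers

Specimen A: adjusted count: 23181 − 17 + 8 = 23172 annual layers.
A: Extension rate ≈ 15655.3 / 23172 = 0.676 mm per year.
Specimen B: 28921.7 mm / 0.676 mm per year = 42783.58 years ≈ 42784 annual layers.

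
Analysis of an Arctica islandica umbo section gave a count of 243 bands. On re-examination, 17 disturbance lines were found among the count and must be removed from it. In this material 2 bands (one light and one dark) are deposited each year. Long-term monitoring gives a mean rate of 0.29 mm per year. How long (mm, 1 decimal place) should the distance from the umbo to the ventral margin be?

Correcting the raw count gives 243 − 17 = 226 true bands.
With 2 bands per year, 226 / 2 = 113 years.
Length ≈ 0.29 × 113 = 32.8 mm.

32.8 mm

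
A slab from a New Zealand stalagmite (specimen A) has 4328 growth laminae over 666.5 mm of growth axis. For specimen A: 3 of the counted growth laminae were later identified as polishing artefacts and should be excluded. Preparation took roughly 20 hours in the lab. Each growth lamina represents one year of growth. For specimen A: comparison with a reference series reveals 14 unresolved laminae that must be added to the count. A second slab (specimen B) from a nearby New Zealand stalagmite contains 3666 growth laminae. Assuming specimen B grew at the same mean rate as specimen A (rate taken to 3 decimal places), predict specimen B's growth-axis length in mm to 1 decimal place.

Specimen A: correcting the raw count gives 4328 − 3 + 14 = 4339 true growth laminae.
A: Mean rate = 666.5 mm / 4339 years ≈ 0.154 mm per year.
B's length ≈ 0.154 × 3666 = 564.6 mm.

564.6 mm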